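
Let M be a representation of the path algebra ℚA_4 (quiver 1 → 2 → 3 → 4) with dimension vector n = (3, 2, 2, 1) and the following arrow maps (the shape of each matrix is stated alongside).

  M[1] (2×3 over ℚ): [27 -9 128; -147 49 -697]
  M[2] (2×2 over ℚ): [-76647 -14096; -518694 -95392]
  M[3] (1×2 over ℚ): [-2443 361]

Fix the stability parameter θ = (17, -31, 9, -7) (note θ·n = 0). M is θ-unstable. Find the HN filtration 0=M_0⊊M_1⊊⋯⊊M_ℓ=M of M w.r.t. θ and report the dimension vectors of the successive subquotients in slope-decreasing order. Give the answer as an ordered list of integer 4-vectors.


Via rank(M_{q-1}∘⋯∘M_p): M ≅ I[1,1], I[1,2], I[1,4], I[3,3].
μ_θ-semistable layers: μ^(1)=17; μ^(2)=9; μ^(3)=1; μ^(4)=-7

((1, 0, 0, 0); (0, 0, 1, 0); (0, 0, 1, 1); (2, 2, 0, 0))


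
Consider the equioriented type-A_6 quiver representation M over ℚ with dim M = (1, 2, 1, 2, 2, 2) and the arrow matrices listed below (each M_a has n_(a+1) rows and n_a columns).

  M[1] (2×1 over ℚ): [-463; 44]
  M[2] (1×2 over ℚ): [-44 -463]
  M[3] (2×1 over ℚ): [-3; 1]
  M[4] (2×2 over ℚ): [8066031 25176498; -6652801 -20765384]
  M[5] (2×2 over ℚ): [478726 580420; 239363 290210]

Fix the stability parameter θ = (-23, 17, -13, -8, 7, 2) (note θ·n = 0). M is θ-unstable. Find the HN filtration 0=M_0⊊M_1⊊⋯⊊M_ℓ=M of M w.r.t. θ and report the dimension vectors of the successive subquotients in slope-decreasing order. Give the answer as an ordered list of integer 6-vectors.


Barcode: M ≅ I[1,2], I[2,6], I[4,5], I[6,6]. HN layers by μ_θ (7 steps, strictly decreasing):
  μ^(1)=17; μ^(2)=7; μ^(3)=9/2; μ^(4)=2; μ^(5)=-4/3; μ^(6)=-8; μ^(7)=-23

((0, 1, 0, 0, 0, 0); (0, 0, 0, 0, 1, 0); (0, 0, 0, 0, 1, 1); (0, 0, 0, 0, 0, 1); (0, 1, 1, 1, 0, 0); (0, 0, 0, 1, 0, 0); (1, 0, 0, 0, 0, 0))


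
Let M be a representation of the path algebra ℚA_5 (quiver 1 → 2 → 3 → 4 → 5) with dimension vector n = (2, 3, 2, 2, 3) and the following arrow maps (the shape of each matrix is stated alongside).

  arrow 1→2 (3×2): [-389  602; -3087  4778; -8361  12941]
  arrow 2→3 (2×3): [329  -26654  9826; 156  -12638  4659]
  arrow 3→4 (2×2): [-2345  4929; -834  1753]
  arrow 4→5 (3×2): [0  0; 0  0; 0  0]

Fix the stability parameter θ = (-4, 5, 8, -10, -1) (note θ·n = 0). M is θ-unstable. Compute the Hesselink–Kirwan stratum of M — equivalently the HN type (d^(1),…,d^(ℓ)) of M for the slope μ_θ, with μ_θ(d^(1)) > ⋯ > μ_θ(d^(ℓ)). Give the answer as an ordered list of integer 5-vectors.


Interval decomposition of M: I[1,4]^2, I[2,2], I[5,5]^3.
HN type (ℓ=4): μ^(1)=5; μ^(2)=1; μ^(3)=-1; μ^(4)=-4

((0, 1, 0, 0, 0); (0, 2, 2, 2, 0); (0, 0, 0, 0, 3); (2, 0, 0, 0, 0))


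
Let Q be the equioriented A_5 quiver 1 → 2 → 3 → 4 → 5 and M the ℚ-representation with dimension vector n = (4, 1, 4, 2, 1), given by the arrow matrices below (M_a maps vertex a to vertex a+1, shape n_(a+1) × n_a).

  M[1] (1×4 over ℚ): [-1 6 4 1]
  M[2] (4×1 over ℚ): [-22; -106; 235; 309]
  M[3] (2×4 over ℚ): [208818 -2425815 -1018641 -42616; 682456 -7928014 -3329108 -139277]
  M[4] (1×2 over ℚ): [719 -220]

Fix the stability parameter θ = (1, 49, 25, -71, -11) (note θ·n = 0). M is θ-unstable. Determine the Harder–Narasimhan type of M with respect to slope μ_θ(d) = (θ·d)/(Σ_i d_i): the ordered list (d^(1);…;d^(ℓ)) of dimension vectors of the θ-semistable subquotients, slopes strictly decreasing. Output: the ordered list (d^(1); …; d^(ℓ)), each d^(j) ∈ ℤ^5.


Barcode: M ≅ I[1,1]^3, I[1,5], I[3,3]^2, I[3,4]. HN layers by μ_θ (4 steps, strictly decreasing):
  μ^(1)=25; μ^(2)=1; μ^(3)=-7/5; μ^(4)=-23

((0, 0, 2, 0, 0); (3, 0, 0, 0, 0); (1, 1, 1, 1, 1); (0, 0, 1, 1, 0))


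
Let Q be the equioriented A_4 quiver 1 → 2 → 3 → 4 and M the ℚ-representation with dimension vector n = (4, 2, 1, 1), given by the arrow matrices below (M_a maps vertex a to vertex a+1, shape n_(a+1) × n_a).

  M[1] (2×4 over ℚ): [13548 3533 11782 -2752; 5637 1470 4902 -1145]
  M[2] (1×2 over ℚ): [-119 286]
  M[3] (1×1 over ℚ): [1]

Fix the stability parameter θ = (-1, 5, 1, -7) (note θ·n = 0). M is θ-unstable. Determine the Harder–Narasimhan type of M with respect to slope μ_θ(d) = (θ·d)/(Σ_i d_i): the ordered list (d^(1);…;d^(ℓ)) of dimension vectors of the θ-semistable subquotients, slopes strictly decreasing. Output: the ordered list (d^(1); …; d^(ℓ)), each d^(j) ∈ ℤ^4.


Barcode: M ≅ I[1,1]^2, I[1,2], I[1,4]. HN layers by μ_θ (3 steps, strictly decreasing):
  μ^(1)=5; μ^(2)=-1/3; μ^(3)=-1

((0, 1, 0, 0); (0, 1, 1, 1); (4, 0, 0, 0))


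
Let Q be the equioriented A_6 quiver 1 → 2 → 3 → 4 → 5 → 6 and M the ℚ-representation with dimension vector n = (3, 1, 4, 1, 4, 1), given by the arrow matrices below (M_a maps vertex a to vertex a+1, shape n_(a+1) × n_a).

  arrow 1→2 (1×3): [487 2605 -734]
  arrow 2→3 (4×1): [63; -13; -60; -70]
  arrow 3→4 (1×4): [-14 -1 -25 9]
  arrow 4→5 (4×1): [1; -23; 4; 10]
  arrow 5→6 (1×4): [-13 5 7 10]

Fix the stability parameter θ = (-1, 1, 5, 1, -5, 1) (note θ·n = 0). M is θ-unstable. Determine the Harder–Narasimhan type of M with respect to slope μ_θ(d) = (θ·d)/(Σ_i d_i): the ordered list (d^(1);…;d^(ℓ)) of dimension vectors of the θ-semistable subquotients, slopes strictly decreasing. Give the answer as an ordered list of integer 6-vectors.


Interval decomposition of M: I[1,1]^2, I[1,5], I[3,3]^3, I[5,5]^2, I[5,6].
HN type (ℓ=5): μ^(1)=5; μ^(2)=1; μ^(3)=1/2; μ^(4)=-1; μ^(5)=-5

((0, 0, 3, 0, 0, 0); (0, 0, 0, 0, 0, 1); (0, 1, 1, 1, 1, 0); (3, 0, 0, 0, 0, 0); (0, 0, 0, 0, 3, 0))


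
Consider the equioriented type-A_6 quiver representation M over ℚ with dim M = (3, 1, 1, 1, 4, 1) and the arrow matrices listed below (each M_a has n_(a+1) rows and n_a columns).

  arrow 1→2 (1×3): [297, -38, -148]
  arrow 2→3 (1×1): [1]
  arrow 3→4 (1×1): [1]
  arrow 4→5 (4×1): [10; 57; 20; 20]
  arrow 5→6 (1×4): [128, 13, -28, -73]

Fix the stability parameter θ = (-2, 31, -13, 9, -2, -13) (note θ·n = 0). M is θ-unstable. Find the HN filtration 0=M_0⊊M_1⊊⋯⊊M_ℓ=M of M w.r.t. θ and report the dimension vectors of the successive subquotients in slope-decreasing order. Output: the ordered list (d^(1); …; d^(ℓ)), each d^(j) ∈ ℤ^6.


Interval decomposition of M: I[1,1]^2, I[1,6], I[5,5]^3.
HN type (ℓ=2): μ^(1)=12/5; μ^(2)=-2

((0, 1, 1, 1, 1, 1); (3, 0, 0, 0, 3, 0))


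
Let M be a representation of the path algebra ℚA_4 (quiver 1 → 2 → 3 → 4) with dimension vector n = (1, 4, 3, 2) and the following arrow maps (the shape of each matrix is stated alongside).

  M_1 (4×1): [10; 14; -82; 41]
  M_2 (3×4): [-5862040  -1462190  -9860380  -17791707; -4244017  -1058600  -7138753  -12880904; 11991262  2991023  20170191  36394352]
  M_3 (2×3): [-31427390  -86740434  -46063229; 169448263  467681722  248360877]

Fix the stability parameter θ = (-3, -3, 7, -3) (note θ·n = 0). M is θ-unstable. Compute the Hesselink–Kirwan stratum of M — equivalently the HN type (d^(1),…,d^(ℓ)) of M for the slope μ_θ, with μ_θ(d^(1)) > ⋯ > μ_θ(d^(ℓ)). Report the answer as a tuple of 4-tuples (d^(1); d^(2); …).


Interval decomposition of M: I[1,4], I[2,2], I[2,3], I[2,4].
HN type (ℓ=3): μ^(1)=7; μ^(2)=2; μ^(3)=-3

((0, 0, 1, 0); (0, 0, 2, 2); (1, 4, 0, 0))


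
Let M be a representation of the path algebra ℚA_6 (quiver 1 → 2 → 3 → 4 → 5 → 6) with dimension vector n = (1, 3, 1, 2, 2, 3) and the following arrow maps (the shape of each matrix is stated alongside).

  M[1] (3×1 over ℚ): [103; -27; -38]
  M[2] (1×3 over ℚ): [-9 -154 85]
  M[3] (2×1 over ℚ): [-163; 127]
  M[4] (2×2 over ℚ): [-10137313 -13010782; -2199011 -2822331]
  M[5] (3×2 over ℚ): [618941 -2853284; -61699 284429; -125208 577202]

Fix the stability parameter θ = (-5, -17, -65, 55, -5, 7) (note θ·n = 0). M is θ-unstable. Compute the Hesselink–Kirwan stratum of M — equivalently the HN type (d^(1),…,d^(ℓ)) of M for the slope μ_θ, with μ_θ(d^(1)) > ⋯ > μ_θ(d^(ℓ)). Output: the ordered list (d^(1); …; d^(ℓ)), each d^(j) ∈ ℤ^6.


Barcode: M ≅ I[1,6], I[2,2]^2, I[4,6], I[6,6]. HN layers by μ_θ (4 steps, strictly decreasing):
  μ^(1)=19; μ^(2)=7; μ^(3)=-17; μ^(4)=-29

((0, 0, 0, 2, 2, 2); (0, 0, 0, 0, 0, 1); (0, 2, 0, 0, 0, 0); (1, 1, 1, 0, 0, 0))


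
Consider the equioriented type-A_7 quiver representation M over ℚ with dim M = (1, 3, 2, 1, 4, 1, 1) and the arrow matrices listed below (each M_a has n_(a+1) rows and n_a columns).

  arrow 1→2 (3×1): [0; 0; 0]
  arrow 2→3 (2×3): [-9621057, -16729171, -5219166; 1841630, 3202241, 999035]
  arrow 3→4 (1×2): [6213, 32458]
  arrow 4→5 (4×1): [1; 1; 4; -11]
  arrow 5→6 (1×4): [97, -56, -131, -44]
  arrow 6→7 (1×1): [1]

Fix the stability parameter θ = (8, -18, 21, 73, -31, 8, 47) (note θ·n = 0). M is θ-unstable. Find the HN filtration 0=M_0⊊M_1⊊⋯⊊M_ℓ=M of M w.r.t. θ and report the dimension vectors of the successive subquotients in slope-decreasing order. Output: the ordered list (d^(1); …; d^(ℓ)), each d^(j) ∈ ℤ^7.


Interval decomposition of M: I[1,1], I[2,2], I[2,3], I[2,7], I[5,5]^3.
HN type (ℓ=6): μ^(1)=47; μ^(2)=21; μ^(3)=71/4; μ^(4)=8; μ^(5)=-18; μ^(6)=-31

((0, 0, 0, 0, 0, 0, 1); (0, 0, 1, 0, 0, 0, 0); (0, 0, 1, 1, 1, 1, 0); (1, 0, 0, 0, 0, 0, 0); (0, 3, 0, 0, 0, 0, 0); (0, 0, 0, 0, 3, 0, 0))


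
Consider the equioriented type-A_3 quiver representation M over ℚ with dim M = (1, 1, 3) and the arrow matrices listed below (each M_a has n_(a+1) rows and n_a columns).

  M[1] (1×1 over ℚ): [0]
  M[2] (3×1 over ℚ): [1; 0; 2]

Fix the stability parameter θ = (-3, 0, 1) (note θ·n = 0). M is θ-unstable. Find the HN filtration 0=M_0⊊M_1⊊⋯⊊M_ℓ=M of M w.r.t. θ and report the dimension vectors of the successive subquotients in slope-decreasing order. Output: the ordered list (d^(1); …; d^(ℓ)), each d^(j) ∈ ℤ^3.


Interval decomposition of M: I[1,1], I[2,3], I[3,3]^2.
HN type (ℓ=3): μ^(1)=1; μ^(2)=0; μ^(3)=-3

((0, 0, 3); (0, 1, 0); (1, 0, 0))


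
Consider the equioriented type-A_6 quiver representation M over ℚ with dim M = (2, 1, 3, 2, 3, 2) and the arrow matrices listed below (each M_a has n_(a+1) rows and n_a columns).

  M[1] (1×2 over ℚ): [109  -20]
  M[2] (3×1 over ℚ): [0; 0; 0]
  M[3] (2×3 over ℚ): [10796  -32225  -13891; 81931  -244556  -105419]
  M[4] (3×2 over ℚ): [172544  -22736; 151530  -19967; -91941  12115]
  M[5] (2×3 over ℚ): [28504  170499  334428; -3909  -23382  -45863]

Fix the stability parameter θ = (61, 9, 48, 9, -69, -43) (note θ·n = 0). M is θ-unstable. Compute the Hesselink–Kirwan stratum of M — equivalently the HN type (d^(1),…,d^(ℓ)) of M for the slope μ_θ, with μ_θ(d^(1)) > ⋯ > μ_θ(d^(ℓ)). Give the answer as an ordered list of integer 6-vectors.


Via rank(M_{q-1}∘⋯∘M_p): M ≅ I[1,1], I[1,2], I[3,3], I[3,6]^2, I[5,5].
μ_θ-semistable layers: μ^(1)=61; μ^(2)=48; μ^(3)=35; μ^(4)=-55/4; μ^(5)=-69

((1, 0, 0, 0, 0, 0); (0, 0, 1, 0, 0, 0); (1, 1, 0, 0, 0, 0); (0, 0, 2, 2, 2, 2); (0, 0, 0, 0, 1, 0))


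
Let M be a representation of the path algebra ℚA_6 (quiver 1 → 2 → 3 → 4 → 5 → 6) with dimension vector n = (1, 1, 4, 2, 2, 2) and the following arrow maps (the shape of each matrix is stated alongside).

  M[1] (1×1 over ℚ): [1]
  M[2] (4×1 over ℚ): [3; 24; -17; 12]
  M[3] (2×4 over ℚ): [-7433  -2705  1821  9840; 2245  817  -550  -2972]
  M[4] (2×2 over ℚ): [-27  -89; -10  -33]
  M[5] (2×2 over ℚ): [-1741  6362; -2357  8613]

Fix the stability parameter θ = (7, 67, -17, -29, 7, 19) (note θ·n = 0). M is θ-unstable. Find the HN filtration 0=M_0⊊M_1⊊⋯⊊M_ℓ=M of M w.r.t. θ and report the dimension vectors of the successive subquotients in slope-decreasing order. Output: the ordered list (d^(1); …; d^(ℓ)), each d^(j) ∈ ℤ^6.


Via rank(M_{q-1}∘⋯∘M_p): M ≅ I[1,6], I[3,3]^2, I[3,6].
μ_θ-semistable layers: μ^(1)=19; μ^(2)=7; μ^(3)=-17; μ^(4)=-23

((0, 0, 0, 0, 0, 2); (1, 1, 1, 1, 2, 0); (0, 0, 2, 0, 0, 0); (0, 0, 1, 1, 0, 0))


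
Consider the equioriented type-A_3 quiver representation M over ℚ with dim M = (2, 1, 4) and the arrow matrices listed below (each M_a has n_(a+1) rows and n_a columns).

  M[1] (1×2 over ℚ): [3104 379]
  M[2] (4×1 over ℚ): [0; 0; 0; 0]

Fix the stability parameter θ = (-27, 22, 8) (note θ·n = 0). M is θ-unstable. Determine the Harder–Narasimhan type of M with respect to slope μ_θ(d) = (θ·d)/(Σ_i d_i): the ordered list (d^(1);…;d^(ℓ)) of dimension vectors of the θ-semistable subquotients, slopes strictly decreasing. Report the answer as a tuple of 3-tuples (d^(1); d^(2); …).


Via rank(M_{q-1}∘⋯∘M_p): M ≅ I[1,1], I[1,2], I[3,3]^4.
μ_θ-semistable layers: μ^(1)=22; μ^(2)=8; μ^(3)=-27

((0, 1, 0); (0, 0, 4); (2, 0, 0))


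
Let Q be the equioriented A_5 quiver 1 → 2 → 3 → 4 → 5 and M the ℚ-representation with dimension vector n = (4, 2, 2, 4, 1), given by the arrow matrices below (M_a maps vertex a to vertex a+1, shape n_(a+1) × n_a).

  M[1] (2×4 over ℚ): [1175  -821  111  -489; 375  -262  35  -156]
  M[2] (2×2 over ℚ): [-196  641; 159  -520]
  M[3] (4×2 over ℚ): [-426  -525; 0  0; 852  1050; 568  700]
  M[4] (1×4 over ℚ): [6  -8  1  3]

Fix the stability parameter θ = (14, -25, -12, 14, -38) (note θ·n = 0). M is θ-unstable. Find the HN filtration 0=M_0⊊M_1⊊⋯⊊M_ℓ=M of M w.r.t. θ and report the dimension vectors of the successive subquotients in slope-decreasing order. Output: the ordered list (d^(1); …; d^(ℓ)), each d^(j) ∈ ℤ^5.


Via rank(M_{q-1}∘⋯∘M_p): M ≅ I[1,1]^2, I[1,3], I[1,4], I[4,4]^2, I[4,5].
μ_θ-semistable layers: μ^(1)=14; μ^(2)=-23/3; μ^(3)=-12

((2, 0, 0, 3, 0); (2, 2, 2, 0, 0); (0, 0, 0, 1, 1))


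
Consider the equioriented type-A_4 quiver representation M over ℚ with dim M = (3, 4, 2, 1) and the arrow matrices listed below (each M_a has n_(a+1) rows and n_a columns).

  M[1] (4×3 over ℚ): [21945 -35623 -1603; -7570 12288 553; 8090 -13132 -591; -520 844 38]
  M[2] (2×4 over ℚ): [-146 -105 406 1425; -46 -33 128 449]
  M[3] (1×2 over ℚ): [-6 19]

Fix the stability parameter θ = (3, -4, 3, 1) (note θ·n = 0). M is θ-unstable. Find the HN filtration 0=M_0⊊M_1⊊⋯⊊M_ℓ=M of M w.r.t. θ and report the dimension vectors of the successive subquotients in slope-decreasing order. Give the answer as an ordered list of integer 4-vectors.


Interval decomposition of M: I[1,1], I[1,2], I[1,4], I[2,2], I[2,3].
HN type (ℓ=4): μ^(1)=3; μ^(2)=2; μ^(3)=-1/2; μ^(4)=-4

((1, 0, 1, 0); (0, 0, 1, 1); (2, 2, 0, 0); (0, 2, 0, 0))


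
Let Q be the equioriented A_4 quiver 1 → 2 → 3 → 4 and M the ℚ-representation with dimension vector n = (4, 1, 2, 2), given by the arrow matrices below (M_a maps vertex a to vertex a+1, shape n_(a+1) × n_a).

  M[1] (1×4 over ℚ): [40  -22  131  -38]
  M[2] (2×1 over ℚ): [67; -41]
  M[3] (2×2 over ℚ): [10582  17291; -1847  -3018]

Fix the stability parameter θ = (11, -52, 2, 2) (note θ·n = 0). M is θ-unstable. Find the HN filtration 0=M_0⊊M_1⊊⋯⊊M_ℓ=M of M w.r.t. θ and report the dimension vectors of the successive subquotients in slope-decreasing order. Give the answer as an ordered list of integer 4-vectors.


Via rank(M_{q-1}∘⋯∘M_p): M ≅ I[1,1]^3, I[1,4], I[3,4].
μ_θ-semistable layers: μ^(1)=11; μ^(2)=2; μ^(3)=-41/2

((3, 0, 0, 0); (0, 0, 2, 2); (1, 1, 0, 0))


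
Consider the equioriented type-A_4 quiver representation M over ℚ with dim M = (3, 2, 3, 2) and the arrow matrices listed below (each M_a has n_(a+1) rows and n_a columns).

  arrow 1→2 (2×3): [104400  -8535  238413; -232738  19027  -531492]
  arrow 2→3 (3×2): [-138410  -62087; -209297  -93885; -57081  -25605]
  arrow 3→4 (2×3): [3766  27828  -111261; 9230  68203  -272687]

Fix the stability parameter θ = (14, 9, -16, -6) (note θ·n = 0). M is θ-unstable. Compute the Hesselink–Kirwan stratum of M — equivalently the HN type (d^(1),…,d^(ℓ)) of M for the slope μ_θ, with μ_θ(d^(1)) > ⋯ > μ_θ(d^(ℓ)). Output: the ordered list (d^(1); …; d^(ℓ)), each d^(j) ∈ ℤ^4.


Interval decomposition of M: I[1,1], I[1,4]^2, I[3,3].
HN type (ℓ=3): μ^(1)=14; μ^(2)=1/4; μ^(3)=-16

((1, 0, 0, 0); (2, 2, 2, 2); (0, 0, 1, 0))


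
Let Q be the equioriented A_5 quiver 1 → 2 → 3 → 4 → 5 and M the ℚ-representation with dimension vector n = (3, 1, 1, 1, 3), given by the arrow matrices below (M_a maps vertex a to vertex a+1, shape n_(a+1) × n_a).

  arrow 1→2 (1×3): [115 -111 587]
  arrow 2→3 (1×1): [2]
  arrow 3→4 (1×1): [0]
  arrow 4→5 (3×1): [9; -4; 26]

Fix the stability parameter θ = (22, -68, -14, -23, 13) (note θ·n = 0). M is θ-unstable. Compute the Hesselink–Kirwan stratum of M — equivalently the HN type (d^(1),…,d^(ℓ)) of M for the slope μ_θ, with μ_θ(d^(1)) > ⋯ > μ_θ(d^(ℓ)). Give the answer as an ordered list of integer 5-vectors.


Via rank(M_{q-1}∘⋯∘M_p): M ≅ I[1,1]^2, I[1,3], I[4,5], I[5,5]^2.
μ_θ-semistable layers: μ^(1)=22; μ^(2)=13; μ^(3)=-14; μ^(4)=-23

((2, 0, 0, 0, 0); (0, 0, 0, 0, 3); (0, 0, 1, 0, 0); (1, 1, 0, 1, 0))


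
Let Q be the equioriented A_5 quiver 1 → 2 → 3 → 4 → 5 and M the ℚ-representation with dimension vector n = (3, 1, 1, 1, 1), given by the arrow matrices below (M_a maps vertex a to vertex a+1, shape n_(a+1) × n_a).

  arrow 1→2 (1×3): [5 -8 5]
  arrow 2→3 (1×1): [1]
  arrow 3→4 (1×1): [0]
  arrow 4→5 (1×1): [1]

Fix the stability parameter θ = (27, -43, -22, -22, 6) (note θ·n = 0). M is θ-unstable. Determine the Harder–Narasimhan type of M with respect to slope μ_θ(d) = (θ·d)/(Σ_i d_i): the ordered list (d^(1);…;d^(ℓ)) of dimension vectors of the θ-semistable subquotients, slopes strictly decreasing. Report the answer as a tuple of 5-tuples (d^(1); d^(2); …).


Via rank(M_{q-1}∘⋯∘M_p): M ≅ I[1,1]^2, I[1,3], I[4,5].
μ_θ-semistable layers: μ^(1)=27; μ^(2)=6; μ^(3)=-38/3; μ^(4)=-22

((2, 0, 0, 0, 0); (0, 0, 0, 0, 1); (1, 1, 1, 0, 0); (0, 0, 0, 1, 0))


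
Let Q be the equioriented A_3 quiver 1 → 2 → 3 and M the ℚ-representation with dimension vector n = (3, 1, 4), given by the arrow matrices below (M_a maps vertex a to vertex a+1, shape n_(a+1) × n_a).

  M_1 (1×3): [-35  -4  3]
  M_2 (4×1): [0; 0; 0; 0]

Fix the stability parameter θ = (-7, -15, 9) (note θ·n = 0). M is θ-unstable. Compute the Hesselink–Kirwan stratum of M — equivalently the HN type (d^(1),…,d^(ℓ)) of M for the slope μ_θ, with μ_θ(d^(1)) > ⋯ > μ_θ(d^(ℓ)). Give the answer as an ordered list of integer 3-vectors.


Barcode: M ≅ I[1,1]^2, I[1,2], I[3,3]^4. HN layers by μ_θ (3 steps, strictly decreasing):
  μ^(1)=9; μ^(2)=-7; μ^(3)=-11

((0, 0, 4); (2, 0, 0); (1, 1, 0))


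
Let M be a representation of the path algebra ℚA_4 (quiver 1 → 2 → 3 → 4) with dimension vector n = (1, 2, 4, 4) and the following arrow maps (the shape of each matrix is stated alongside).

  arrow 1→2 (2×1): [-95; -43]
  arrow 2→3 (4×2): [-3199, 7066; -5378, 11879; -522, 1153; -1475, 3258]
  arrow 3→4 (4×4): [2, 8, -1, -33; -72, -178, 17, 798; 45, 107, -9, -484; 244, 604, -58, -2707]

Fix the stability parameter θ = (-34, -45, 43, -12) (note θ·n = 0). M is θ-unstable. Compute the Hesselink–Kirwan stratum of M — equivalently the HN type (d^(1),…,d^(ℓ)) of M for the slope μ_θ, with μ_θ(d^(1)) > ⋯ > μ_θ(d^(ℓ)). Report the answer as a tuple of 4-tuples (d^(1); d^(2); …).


Barcode: M ≅ I[1,4], I[2,4], I[3,3], I[3,4], I[4,4]. HN layers by μ_θ (5 steps, strictly decreasing):
  μ^(1)=43; μ^(2)=31/2; μ^(3)=-12; μ^(4)=-79/2; μ^(5)=-45

((0, 0, 1, 0); (0, 0, 3, 3); (0, 0, 0, 1); (1, 1, 0, 0); (0, 1, 0, 0))


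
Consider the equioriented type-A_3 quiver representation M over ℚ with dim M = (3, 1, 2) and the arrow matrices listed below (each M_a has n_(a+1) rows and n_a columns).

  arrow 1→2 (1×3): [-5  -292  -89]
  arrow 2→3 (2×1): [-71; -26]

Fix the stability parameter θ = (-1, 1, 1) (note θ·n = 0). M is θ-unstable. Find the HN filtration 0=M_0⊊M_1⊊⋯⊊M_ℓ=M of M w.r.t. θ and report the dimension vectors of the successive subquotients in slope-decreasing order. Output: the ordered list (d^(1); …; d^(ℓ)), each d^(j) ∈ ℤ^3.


Interval decomposition of M: I[1,1]^2, I[1,3], I[3,3].
HN type (ℓ=2): μ^(1)=1; μ^(2)=-1

((0, 1, 2); (3, 0, 0))


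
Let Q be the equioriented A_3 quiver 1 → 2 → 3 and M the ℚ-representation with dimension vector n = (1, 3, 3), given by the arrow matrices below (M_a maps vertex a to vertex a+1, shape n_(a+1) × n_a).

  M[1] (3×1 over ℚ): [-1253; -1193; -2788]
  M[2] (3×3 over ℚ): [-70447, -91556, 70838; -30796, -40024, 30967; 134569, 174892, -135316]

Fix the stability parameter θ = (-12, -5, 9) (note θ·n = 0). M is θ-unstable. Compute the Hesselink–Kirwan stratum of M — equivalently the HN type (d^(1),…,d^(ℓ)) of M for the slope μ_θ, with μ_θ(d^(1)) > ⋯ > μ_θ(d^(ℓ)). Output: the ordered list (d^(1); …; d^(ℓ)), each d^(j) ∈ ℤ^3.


Via rank(M_{q-1}∘⋯∘M_p): M ≅ I[1,3], I[2,2], I[2,3], I[3,3].
μ_θ-semistable layers: μ^(1)=9; μ^(2)=-5; μ^(3)=-12

((0, 0, 3); (0, 3, 0); (1, 0, 0))


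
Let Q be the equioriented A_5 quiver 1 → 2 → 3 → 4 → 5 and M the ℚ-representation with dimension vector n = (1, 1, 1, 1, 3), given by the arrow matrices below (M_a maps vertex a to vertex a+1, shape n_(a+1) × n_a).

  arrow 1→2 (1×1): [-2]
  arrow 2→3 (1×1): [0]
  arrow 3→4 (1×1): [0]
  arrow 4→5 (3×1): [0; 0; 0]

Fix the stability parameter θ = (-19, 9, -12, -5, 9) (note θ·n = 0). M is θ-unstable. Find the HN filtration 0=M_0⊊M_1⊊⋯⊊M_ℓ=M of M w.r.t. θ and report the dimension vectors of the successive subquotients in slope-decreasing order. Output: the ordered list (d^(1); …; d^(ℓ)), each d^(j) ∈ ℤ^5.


Via rank(M_{q-1}∘⋯∘M_p): M ≅ I[1,2], I[3,3], I[4,4], I[5,5]^3.
μ_θ-semistable layers: μ^(1)=9; μ^(2)=-5; μ^(3)=-12; μ^(4)=-19

((0, 1, 0, 0, 3); (0, 0, 0, 1, 0); (0, 0, 1, 0, 0); (1, 0, 0, 0, 0))


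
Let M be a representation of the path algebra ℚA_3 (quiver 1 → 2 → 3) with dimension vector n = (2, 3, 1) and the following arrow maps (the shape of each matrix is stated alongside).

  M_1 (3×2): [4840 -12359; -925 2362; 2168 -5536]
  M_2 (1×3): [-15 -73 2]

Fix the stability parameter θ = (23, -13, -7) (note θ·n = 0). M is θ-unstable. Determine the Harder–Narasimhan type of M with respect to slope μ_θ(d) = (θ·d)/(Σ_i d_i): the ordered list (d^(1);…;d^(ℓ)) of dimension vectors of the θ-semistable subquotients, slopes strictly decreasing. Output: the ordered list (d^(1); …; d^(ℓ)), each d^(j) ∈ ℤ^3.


Barcode: M ≅ I[1,2], I[1,3], I[2,2]. HN layers by μ_θ (3 steps, strictly decreasing):
  μ^(1)=5; μ^(2)=1; μ^(3)=-13

((1, 1, 0); (1, 1, 1); (0, 1, 0))


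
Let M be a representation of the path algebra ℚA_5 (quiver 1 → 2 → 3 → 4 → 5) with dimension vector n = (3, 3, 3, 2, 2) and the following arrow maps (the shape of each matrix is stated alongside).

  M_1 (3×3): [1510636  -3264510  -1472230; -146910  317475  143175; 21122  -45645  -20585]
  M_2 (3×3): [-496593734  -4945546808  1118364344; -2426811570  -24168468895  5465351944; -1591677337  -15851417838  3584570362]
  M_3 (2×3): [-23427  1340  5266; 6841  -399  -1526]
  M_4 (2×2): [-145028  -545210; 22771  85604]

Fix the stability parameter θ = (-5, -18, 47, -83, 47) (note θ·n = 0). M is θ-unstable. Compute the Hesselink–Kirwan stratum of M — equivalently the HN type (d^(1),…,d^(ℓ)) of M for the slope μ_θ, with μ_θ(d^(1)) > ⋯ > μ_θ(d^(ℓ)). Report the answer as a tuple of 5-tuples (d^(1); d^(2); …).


Interval decomposition of M: I[1,1]^2, I[1,5], I[2,3], I[2,5].
HN type (ℓ=4): μ^(1)=47; μ^(2)=-5; μ^(3)=-59/4; μ^(4)=-18

((0, 0, 1, 0, 2); (2, 0, 0, 0, 0); (1, 1, 1, 1, 0); (0, 2, 1, 1, 0))


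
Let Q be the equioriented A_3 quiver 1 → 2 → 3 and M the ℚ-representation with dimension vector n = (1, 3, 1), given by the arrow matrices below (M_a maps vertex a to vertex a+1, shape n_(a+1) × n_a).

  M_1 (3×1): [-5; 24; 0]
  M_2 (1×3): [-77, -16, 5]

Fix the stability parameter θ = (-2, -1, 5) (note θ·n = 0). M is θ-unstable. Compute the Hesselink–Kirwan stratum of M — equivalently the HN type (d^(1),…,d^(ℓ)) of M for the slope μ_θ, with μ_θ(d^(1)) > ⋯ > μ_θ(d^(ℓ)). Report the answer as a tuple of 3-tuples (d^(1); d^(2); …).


Via rank(M_{q-1}∘⋯∘M_p): M ≅ I[1,3], I[2,2]^2.
μ_θ-semistable layers: μ^(1)=5; μ^(2)=-1; μ^(3)=-2

((0, 0, 1); (0, 3, 0); (1, 0, 0))


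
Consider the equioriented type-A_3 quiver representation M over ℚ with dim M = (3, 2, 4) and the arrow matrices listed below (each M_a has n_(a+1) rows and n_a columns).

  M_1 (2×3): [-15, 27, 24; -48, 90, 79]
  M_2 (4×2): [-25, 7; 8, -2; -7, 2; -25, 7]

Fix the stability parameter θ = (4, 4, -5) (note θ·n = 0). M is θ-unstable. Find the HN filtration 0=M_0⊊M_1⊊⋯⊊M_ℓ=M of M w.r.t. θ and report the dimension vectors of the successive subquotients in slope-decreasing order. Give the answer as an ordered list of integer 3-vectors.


Interval decomposition of M: I[1,1], I[1,3]^2, I[3,3]^2.
HN type (ℓ=3): μ^(1)=4; μ^(2)=1; μ^(3)=-5

((1, 0, 0); (2, 2, 2); (0, 0, 2))


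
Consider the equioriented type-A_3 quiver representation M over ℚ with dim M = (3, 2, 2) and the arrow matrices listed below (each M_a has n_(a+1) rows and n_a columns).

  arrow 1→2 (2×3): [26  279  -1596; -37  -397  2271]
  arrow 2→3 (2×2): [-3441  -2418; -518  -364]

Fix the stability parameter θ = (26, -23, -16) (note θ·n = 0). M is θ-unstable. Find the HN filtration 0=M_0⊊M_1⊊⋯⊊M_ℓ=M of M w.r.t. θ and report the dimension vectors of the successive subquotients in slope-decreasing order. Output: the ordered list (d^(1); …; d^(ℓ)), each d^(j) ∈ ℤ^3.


Barcode: M ≅ I[1,1], I[1,2], I[1,3], I[3,3]. HN layers by μ_θ (4 steps, strictly decreasing):
  μ^(1)=26; μ^(2)=3/2; μ^(3)=-13/3; μ^(4)=-16

((1, 0, 0); (1, 1, 0); (1, 1, 1); (0, 0, 1))


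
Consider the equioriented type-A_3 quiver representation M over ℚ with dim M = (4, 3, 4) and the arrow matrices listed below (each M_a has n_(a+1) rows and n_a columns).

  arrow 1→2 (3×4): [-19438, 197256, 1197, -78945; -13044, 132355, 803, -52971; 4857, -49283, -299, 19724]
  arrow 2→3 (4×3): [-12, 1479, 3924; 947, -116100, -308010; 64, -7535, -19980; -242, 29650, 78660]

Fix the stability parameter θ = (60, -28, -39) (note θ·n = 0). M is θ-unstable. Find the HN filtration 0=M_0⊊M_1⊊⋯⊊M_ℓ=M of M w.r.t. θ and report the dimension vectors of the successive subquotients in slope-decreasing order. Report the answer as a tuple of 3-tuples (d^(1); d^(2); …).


Interval decomposition of M: I[1,1], I[1,2], I[1,3]^2, I[3,3]^2.
HN type (ℓ=4): μ^(1)=60; μ^(2)=16; μ^(3)=-7/3; μ^(4)=-39

((1, 0, 0); (1, 1, 0); (2, 2, 2); (0, 0, 2))


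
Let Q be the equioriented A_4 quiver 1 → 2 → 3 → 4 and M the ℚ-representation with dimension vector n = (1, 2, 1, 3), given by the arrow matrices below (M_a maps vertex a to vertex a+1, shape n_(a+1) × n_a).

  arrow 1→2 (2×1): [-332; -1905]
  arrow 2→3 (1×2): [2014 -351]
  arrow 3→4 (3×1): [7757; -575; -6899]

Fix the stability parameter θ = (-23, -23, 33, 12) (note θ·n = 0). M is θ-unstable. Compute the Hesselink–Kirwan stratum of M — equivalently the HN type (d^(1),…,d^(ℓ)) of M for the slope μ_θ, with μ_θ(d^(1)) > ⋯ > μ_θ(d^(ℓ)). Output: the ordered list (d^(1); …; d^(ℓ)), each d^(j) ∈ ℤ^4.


Via rank(M_{q-1}∘⋯∘M_p): M ≅ I[1,4], I[2,2], I[4,4]^2.
μ_θ-semistable layers: μ^(1)=45/2; μ^(2)=12; μ^(3)=-23

((0, 0, 1, 1); (0, 0, 0, 2); (1, 2, 0, 0))


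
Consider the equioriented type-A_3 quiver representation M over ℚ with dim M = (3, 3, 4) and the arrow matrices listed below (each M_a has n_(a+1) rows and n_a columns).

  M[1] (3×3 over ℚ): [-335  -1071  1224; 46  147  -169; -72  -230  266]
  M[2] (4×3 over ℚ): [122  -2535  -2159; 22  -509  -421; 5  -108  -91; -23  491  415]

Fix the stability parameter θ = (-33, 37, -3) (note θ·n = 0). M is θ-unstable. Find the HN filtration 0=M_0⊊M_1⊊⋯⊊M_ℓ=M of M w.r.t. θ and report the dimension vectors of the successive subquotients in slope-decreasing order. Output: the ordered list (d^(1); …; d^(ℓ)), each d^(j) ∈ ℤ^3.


Via rank(M_{q-1}∘⋯∘M_p): M ≅ I[1,3]^3, I[3,3].
μ_θ-semistable layers: μ^(1)=17; μ^(2)=-3; μ^(3)=-33

((0, 3, 3); (0, 0, 1); (3, 0, 0))


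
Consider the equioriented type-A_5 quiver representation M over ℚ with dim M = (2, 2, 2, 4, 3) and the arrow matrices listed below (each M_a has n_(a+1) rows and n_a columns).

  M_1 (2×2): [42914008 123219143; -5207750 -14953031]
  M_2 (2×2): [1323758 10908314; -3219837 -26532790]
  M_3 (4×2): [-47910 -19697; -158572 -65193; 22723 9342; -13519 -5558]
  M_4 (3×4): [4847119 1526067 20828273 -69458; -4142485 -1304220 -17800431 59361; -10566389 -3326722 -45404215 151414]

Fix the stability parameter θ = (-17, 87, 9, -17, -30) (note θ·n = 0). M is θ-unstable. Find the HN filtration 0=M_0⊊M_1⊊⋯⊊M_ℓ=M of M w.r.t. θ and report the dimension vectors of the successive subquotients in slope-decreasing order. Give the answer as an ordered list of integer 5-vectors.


Interval decomposition of M: I[1,5]^2, I[4,4], I[4,5].
HN type (ℓ=3): μ^(1)=49/4; μ^(2)=-17; μ^(3)=-47/2

((0, 2, 2, 2, 2); (2, 0, 0, 1, 0); (0, 0, 0, 1, 1))


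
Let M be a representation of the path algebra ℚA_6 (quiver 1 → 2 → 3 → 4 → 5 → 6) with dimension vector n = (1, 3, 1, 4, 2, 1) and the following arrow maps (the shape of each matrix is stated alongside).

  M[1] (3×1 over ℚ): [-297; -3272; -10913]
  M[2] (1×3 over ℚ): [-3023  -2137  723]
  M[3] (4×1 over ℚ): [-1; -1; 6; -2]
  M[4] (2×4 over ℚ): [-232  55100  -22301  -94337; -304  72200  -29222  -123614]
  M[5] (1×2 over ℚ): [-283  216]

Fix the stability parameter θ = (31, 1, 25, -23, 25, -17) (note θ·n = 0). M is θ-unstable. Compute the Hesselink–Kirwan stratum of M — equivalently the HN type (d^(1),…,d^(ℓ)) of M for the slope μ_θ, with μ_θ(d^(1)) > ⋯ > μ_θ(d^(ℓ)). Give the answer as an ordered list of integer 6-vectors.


Via rank(M_{q-1}∘⋯∘M_p): M ≅ I[1,4], I[2,2]^2, I[4,4]^2, I[4,6], I[5,5].
μ_θ-semistable layers: μ^(1)=25; μ^(2)=17/2; μ^(3)=4; μ^(4)=1; μ^(5)=-23

((0, 0, 0, 0, 1, 0); (1, 1, 1, 1, 0, 0); (0, 0, 0, 0, 1, 1); (0, 2, 0, 0, 0, 0); (0, 0, 0, 3, 0, 0))


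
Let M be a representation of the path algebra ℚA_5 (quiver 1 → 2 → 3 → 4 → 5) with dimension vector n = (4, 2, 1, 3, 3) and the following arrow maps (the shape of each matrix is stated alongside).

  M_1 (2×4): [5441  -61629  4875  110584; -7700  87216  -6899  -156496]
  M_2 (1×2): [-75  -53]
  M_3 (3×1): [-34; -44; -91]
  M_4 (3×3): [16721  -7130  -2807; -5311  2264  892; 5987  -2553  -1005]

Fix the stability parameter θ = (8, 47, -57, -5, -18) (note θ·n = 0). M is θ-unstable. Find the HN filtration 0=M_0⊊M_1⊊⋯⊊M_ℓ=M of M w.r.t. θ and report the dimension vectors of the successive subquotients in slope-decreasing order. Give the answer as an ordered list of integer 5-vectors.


Interval decomposition of M: I[1,1]^2, I[1,2], I[1,5], I[4,5]^2.
HN type (ℓ=4): μ^(1)=47; μ^(2)=8; μ^(3)=-5; μ^(4)=-23/2

((0, 1, 0, 0, 0); (3, 0, 0, 0, 0); (1, 1, 1, 1, 1); (0, 0, 0, 2, 2))


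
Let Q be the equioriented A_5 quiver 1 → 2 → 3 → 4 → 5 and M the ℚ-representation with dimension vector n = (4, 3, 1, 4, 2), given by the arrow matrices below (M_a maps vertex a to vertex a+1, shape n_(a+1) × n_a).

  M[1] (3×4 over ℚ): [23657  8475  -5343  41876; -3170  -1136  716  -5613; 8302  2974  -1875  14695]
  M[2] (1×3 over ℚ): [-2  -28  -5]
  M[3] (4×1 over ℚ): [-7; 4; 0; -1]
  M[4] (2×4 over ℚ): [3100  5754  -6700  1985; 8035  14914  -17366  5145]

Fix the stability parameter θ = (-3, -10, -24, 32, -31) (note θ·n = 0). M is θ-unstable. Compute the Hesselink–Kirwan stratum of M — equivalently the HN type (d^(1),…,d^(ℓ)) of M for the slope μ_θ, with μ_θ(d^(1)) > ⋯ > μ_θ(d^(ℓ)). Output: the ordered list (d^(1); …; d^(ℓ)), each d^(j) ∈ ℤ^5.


Interval decomposition of M: I[1,1], I[1,2]^2, I[1,5], I[4,4]^2, I[4,5].
HN type (ℓ=5): μ^(1)=32; μ^(2)=1/2; μ^(3)=-3; μ^(4)=-13/2; μ^(5)=-37/3

((0, 0, 0, 2, 0); (0, 0, 0, 2, 2); (1, 0, 0, 0, 0); (2, 2, 0, 0, 0); (1, 1, 1, 0, 0))


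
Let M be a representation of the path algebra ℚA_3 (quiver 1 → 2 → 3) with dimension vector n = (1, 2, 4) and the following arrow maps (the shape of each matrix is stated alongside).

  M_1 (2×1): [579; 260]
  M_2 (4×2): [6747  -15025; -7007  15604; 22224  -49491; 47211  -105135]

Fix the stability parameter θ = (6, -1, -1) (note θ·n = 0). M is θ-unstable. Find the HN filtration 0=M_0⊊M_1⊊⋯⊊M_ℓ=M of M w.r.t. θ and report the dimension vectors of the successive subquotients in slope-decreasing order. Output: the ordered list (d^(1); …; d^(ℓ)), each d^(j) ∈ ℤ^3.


Via rank(M_{q-1}∘⋯∘M_p): M ≅ I[1,3], I[2,3], I[3,3]^2.
μ_θ-semistable layers: μ^(1)=4/3; μ^(2)=-1

((1, 1, 1); (0, 1, 3))


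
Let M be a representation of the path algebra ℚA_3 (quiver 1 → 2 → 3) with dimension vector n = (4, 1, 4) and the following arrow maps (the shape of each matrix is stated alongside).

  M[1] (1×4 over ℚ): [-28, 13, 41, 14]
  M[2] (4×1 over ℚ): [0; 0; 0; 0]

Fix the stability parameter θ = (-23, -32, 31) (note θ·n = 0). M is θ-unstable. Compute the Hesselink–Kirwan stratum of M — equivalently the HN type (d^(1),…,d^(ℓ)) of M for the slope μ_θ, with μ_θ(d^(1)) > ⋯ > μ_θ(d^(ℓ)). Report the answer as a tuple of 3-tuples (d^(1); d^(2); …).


Interval decomposition of M: I[1,1]^3, I[1,2], I[3,3]^4.
HN type (ℓ=3): μ^(1)=31; μ^(2)=-23; μ^(3)=-55/2

((0, 0, 4); (3, 0, 0); (1, 1, 0))


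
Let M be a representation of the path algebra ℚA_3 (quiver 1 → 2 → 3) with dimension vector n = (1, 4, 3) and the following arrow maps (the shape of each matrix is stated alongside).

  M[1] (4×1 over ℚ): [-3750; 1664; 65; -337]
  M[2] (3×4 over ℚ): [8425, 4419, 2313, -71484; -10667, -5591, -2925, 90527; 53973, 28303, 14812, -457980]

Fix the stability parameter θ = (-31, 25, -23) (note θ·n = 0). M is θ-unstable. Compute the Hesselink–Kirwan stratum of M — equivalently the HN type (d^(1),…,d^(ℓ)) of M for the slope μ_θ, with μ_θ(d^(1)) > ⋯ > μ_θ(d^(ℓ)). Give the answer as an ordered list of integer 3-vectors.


Via rank(M_{q-1}∘⋯∘M_p): M ≅ I[1,3], I[2,2], I[2,3]^2.
μ_θ-semistable layers: μ^(1)=25; μ^(2)=1; μ^(3)=-31

((0, 1, 0); (0, 3, 3); (1, 0, 0))


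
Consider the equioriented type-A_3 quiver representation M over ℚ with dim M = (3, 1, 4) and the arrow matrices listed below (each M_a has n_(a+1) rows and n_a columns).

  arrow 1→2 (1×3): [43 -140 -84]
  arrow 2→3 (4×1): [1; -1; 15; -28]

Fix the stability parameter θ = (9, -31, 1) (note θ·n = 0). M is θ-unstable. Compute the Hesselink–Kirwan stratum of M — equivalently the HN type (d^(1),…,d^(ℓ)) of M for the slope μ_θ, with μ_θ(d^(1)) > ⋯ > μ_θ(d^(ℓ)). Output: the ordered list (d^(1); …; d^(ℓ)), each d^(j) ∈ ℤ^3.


Barcode: M ≅ I[1,1]^2, I[1,3], I[3,3]^3. HN layers by μ_θ (3 steps, strictly decreasing):
  μ^(1)=9; μ^(2)=1; μ^(3)=-11

((2, 0, 0); (0, 0, 4); (1, 1, 0))


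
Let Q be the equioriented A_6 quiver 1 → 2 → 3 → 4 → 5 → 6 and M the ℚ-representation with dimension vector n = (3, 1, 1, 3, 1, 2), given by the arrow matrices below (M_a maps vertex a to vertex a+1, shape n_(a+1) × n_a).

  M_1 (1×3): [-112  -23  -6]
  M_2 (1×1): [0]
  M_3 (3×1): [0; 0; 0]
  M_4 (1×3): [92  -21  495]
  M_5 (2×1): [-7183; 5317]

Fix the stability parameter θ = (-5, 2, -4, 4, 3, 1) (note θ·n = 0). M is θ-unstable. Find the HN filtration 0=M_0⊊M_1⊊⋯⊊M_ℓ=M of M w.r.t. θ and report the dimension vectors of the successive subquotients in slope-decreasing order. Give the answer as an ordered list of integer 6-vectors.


Interval decomposition of M: I[1,1]^2, I[1,2], I[3,3], I[4,4]^2, I[4,6], I[6,6].
HN type (ℓ=6): μ^(1)=4; μ^(2)=8/3; μ^(3)=2; μ^(4)=1; μ^(5)=-4; μ^(6)=-5

((0, 0, 0, 2, 0, 0); (0, 0, 0, 1, 1, 1); (0, 1, 0, 0, 0, 0); (0, 0, 0, 0, 0, 1); (0, 0, 1, 0, 0, 0); (3, 0, 0, 0, 0, 0))


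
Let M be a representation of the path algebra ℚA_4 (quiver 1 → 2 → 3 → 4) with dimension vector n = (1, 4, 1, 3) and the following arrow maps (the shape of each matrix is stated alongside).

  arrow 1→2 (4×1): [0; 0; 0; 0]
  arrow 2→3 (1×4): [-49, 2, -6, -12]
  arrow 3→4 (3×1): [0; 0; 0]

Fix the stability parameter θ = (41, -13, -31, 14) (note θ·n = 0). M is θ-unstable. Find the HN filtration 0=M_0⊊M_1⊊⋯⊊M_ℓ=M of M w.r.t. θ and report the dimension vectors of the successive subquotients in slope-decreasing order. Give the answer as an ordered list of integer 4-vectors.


Interval decomposition of M: I[1,1], I[2,2]^3, I[2,3], I[4,4]^3.
HN type (ℓ=4): μ^(1)=41; μ^(2)=14; μ^(3)=-13; μ^(4)=-22

((1, 0, 0, 0); (0, 0, 0, 3); (0, 3, 0, 0); (0, 1, 1, 0))


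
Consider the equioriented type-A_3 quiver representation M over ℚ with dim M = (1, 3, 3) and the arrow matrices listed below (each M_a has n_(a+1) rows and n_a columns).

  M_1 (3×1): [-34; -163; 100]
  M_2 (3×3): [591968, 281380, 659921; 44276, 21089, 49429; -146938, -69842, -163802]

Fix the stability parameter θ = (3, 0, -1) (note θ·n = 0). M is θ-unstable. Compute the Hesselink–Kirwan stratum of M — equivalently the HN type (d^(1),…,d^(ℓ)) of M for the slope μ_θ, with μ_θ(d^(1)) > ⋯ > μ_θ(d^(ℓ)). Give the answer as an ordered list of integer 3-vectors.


Interval decomposition of M: I[1,3], I[2,3]^2.
HN type (ℓ=2): μ^(1)=2/3; μ^(2)=-1/2

((1, 1, 1); (0, 2, 2))


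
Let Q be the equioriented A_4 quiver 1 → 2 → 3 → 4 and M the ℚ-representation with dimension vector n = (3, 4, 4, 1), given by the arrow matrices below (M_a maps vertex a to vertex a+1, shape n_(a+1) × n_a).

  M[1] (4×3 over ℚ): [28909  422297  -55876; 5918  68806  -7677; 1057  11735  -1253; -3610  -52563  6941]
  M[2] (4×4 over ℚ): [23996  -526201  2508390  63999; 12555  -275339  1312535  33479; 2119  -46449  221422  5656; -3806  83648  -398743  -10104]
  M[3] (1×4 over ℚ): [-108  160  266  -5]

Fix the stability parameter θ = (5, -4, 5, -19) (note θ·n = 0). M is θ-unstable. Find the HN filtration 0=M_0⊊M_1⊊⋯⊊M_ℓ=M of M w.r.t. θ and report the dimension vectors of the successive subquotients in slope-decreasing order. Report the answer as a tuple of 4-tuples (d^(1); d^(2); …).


Barcode: M ≅ I[1,3]^2, I[1,4], I[2,3]. HN layers by μ_θ (4 steps, strictly decreasing):
  μ^(1)=5; μ^(2)=1/2; μ^(3)=-13/4; μ^(4)=-4

((0, 0, 3, 0); (2, 2, 0, 0); (1, 1, 1, 1); (0, 1, 0, 0))


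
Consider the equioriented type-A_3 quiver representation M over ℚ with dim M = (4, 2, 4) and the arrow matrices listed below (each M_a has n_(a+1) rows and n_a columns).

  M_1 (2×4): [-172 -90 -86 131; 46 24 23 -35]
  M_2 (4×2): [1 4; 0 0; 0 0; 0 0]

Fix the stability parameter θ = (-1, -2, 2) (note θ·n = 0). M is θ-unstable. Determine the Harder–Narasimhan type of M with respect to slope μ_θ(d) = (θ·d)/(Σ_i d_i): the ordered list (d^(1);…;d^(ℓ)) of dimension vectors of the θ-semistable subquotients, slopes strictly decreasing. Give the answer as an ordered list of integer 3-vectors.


Via rank(M_{q-1}∘⋯∘M_p): M ≅ I[1,1]^2, I[1,2], I[1,3], I[3,3]^3.
μ_θ-semistable layers: μ^(1)=2; μ^(2)=-1; μ^(3)=-3/2

((0, 0, 4); (2, 0, 0); (2, 2, 0))
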